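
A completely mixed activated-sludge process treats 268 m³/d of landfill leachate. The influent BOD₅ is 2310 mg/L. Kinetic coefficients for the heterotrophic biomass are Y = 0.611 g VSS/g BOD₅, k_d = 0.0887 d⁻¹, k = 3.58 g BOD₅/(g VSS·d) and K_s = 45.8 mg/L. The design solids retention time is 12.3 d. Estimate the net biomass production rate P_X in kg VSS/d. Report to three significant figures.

P_X ≈ 181 kg VSS/d

For a completely mixed reactor with recycle the Lawrence–McCarty relation gives S = K_s·(1 + k_d·θ_c) / [θ_c·(Y·k − k_d) − 1] = 45.8 × (1 + 0.0887 × 12.3) / [12.3 × (0.611 × 3.58 − 0.0887) − 1] = 95.77 / 24.81 = 3.859 mg/L.
Correct the yield for decay: Y_obs = Y/(1 + k_d θ_c) = 0.611 / (1 + 0.0887 × 12.3) = 0.611 / 2.091 = 0.2922.
Substrate removed = Q·(S₀ − S) = 268 m³/d × (2310 − 3.86) g/m³ = 6.18×10^5 g/d = 618.0 kg/d.
Net biomass production P_X = Y_obs × Q·(S₀ − S) = 0.2922 × 618.0 = 180.6 kg VSS/d.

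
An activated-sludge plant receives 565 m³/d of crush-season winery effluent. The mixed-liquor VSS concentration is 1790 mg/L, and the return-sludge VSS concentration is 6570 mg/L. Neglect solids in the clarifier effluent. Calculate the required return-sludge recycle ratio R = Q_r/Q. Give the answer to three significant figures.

R ≈ 0.374

R = Q_r/Q = X/(X_r − X) = 1790 / (6570 − 1790) = 0.3745.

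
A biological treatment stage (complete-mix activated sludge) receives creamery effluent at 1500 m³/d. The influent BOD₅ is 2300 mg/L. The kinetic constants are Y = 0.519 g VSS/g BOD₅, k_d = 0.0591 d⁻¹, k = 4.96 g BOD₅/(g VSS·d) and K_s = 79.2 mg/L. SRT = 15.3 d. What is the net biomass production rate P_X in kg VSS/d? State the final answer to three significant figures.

P_X ≈ 939 kg VSS/d

From the Monod/SRT balance for a CMAS, S = K_s·(1+k_d θ_c)/[θ_c·(Y k − k_d) − 1] = 79.2 × (1 + 0.0591 × 15.3) / [15.3 × (0.519 × 4.96 − 0.0591) − 1] = 150.8 / 37.48 = 4.024 mg/L.
Y_obs = Y / (1 + k_d θ_c) = 0.519 / (1 + 0.0591 × 15.3) = 0.519 / 1.904 = 0.2726.
Mass of BOD₅ removed per day: Q(S₀ − S) = 1500 × 2296 g/m³ = 3444 kg/d.
So the net sludge growth is P_X = 0.2726 × 3444 = 938.7 kg VSS/d.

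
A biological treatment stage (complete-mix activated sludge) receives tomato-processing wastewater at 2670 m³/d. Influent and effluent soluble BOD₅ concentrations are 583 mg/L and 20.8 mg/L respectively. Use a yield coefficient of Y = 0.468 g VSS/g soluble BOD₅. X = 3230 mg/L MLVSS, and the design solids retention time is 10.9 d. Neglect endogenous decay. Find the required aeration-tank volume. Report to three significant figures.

Biomass mass balance (decay neglected): V·X = Y·Q·(S₀ − S)·θ_c, so V = 0.468 × 2670 × (583 − 20.8) × 10.9 / 3230 = 2371 m³.

V ≈ 2370 m³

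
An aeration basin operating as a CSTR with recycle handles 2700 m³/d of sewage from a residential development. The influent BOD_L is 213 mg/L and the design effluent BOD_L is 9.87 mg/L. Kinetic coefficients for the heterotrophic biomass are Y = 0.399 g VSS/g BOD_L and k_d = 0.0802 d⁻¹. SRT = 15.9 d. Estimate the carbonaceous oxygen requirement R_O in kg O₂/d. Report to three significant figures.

The observed yield is Y_obs = Y/(1 + k_d·θ_c) = 0.399 / (1 + 0.0802 × 15.9) = 0.399 / 2.275 = 0.1754 g VSS per g BOD_L removed.
ΔS = 213 − 9.87 = 203.1 mg/L, so the substrate removal rate is 2700 × 203.1/1000 = 548.5 kg BOD_L/d.
Net sludge production P_X = 0.1754 × 548.5 = 96.18 kg VSS/d.
Carbonaceous O₂ demand = substrate oxidised − cell-mass equivalent = 548.5 − 1.42 × 96.18 = 411.9 kg O₂/d.

R_O ≈ 412 kg O₂/d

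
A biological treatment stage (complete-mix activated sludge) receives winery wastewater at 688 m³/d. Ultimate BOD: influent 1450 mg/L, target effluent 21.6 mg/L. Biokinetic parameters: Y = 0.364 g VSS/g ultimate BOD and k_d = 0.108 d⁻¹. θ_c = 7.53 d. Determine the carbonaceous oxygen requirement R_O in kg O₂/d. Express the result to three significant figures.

Observed yield with endogenous decay: Y_obs = Y / (1 + k_d·θ_c) = 0.364 / (1 + 0.108 × 7.53) = 0.364 / 1.813 = 0.2007 g VSS/g ultimate BOD.
Substrate removed = Q·(S₀ − S) = 688 m³/d × (1450 − 21.6) g/m³ = 9.83×10^5 g/d = 982.7 kg/d.
Net sludge production P_X = 0.2007 × 982.7 = 197.3 kg VSS/d.
R_O = Q·ΔS − 1.42 P_X = 982.7 − 280.1 = 702.6 kg O₂/d.

R_O ≈ 703 kg O₂/d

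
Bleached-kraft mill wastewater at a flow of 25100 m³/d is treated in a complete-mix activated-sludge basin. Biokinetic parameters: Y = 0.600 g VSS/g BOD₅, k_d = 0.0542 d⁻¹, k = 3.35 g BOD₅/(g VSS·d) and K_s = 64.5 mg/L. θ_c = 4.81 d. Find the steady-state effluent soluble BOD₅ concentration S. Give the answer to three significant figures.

S ≈ 9.67 mg/L

For a completely mixed reactor with recycle the Lawrence–McCarty relation gives S = K_s·(1 + k_d·θ_c) / [θ_c·(Y·k − k_d) − 1] = 64.5 × (1 + 0.0542 × 4.81) / [4.81 × (0.600 × 3.35 − 0.0542) − 1] = 81.32 / 8.407 = 9.672 mg/L.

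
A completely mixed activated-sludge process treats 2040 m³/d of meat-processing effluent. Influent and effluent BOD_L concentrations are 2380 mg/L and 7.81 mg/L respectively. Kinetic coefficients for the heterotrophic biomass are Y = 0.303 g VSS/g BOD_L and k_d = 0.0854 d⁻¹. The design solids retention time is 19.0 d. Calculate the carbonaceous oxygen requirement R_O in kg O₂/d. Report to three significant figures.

Correct the yield for decay: Y_obs = Y/(1 + k_d θ_c) = 0.303 / (1 + 0.0854 × 19.0) = 0.303 / 2.623 = 0.1155.
Mass of BOD_L removed per day: Q(S₀ − S) = 2040 × 2372 g/m³ = 4839 kg/d.
Net sludge production P_X = 0.1155 × 4839 = 559.1 kg VSS/d.
R_O = Q·ΔS − 1.42 P_X = 4839 − 793.9 = 4045 kg O₂/d.

R_O ≈ 4050 kg O₂/d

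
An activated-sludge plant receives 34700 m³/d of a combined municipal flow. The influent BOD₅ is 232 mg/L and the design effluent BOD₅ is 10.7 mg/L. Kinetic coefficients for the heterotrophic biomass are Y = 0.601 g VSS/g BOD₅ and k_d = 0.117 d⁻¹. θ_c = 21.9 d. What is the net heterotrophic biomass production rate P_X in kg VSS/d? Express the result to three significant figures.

P_X ≈ 1300 kg VSS/d

Correct the yield for decay: Y_obs = Y/(1 + k_d θ_c) = 0.601 / (1 + 0.117 × 21.9) = 0.601 / 3.562 = 0.1687.
Mass of BOD₅ removed per day: Q(S₀ − S) = 34700 × 221.3 g/m³ = 7679 kg/d.
P_X = Y_obs · Q(S₀ − S) = 0.1687 × 7679 = 1296 kg VSS/d.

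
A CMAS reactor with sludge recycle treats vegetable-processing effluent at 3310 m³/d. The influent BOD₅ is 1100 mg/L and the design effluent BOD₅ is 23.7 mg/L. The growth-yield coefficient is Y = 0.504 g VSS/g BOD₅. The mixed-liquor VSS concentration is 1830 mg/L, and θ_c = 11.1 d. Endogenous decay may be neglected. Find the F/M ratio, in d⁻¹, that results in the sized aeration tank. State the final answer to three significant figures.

F/M ≈ 0.183 d⁻¹

With k_d = 0 the design equation reduces to V = Y Q (S₀−S) θ_c / X = 0.504 × 3310 × (1100 − 23.7) × 11.1 / 1830 = 10891 m³.
F/M = Q·S₀ / (V·X) = 3310 × 1100 / (10891 × 1830) = 0.1827 g BOD₅·(g VSS·d)⁻¹.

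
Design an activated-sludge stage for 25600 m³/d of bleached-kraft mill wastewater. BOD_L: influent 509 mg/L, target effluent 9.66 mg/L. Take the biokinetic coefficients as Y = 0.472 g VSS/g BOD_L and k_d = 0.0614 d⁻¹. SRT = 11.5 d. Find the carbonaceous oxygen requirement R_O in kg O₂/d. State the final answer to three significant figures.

Y_obs = Y / (1 + k_d θ_c) = 0.472 / (1 + 0.0614 × 11.5) = 0.472 / 1.706 = 0.2767.
Mass of BOD_L removed per day: Q(S₀ − S) = 25600 × 499.3 g/m³ = 12783 kg/d.
Net sludge production P_X = 0.2767 × 12783 = 3537 kg VSS/d.
R_O = Q·(S₀ − S) − 1.42·P_X = 12783 − 1.42 × 3537 = 7761 kg O₂/d.

R_O ≈ 7760 kg O₂/d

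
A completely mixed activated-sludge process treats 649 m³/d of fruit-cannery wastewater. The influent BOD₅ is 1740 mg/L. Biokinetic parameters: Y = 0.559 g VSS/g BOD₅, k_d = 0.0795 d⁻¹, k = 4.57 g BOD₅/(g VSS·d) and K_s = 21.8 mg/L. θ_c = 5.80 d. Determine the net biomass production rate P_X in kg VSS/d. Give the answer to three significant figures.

P_X ≈ 431 kg VSS/d

Effluent substrate depends only on kinetics and SRT: S = K_s(1 + k_d θ_c) / [θ_c(Yk − k_d) − 1] = 21.8 × (1 + 0.0795 × 5.80) / [5.80 × (0.559 × 4.57 − 0.0795) − 1] = 31.85 / 13.36 = 2.385 mg/L.
Observed yield with endogenous decay: Y_obs = Y / (1 + k_d·θ_c) = 0.559 / (1 + 0.0795 × 5.80) = 0.559 / 1.461 = 0.3826 g VSS/g BOD₅.
Q·(S₀ − S) = 649 × (1740 − 2.38) × 10⁻³ = 1128 kg/d removed.
Biomass produced: P_X = Y_obs·Q·ΔS = 0.3826 × 1128 ≈ 431.5 kg VSS/d.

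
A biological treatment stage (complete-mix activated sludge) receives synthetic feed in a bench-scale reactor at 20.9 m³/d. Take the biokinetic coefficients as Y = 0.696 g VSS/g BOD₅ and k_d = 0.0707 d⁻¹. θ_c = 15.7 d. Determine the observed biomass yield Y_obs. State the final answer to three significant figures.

Y_obs ≈ 0.330 g VSS/g BOD₅

Correct the yield for decay: Y_obs = Y/(1 + k_d θ_c) = 0.696 / (1 + 0.0707 × 15.7) = 0.696 / 2.110 = 0.3299.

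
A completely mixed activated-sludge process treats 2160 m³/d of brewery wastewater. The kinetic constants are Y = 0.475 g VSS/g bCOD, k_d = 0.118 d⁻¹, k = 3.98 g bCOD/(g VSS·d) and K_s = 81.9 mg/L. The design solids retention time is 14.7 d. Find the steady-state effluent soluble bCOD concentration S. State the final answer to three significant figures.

S ≈ 8.94 mg/L

From the Monod/SRT balance for a CMAS, S = K_s·(1+k_d θ_c)/[θ_c·(Y k − k_d) − 1] = 81.9 × (1 + 0.118 × 14.7) / [14.7 × (0.475 × 3.98 − 0.118) − 1] = 224.0 / 25.06 = 8.939 mg/L.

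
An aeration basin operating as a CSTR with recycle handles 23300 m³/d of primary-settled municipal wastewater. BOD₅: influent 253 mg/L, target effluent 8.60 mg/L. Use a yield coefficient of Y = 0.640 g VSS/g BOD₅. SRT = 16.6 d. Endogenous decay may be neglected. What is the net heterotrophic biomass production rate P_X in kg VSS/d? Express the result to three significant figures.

Since k_d ≈ 0, Y_obs = Y = 0.640 g VSS/g BOD₅.
Mass of BOD₅ removed per day: Q(S₀ − S) = 23300 × 244.4 g/m³ = 5695 kg/d.
P_X = Y_obs · Q(S₀ − S) = 0.6400 × 5695 = 3644 kg VSS/d.

P_X ≈ 3640 kg VSS/d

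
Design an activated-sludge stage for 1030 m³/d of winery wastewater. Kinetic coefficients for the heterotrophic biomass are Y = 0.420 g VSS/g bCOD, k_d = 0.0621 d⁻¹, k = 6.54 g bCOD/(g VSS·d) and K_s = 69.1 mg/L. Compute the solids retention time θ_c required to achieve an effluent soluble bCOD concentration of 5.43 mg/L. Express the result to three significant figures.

Specific growth rate at S = 5.43 mg/L: μ = YkS/(K_s+S) = 0.420·6.54·5.43/(69.1+5.43) = 0.2001 d⁻¹.
θ_c = 1/(μ − k_d) = 1/(0.2001 − 0.0621) = 1/0.1380 = 7.245 d.

θ_c ≈ 7.25 d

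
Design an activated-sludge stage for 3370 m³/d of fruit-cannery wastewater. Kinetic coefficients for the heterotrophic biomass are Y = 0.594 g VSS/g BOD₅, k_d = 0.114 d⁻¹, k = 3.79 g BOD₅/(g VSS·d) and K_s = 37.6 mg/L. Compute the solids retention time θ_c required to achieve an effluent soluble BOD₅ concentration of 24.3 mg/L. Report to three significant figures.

θ_c ≈ 1.30 d

At the target effluent, Y k S/(K_s+S) = 0.594×3.79×24.3/61.90 = 0.8838 d⁻¹.
Then 1/θ_c = μ − k_d = 0.8838 − 0.114 = 0.7698 d⁻¹, giving θ_c = 1.299 d.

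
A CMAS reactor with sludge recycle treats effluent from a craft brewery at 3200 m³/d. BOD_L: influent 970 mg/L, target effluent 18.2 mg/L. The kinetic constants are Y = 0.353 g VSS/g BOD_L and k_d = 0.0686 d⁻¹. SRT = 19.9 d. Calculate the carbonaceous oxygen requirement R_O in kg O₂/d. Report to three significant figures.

Observed yield with endogenous decay: Y_obs = Y / (1 + k_d·θ_c) = 0.353 / (1 + 0.0686 × 19.9) = 0.353 / 2.365 = 0.1493 g VSS/g BOD_L.
Substrate removed = Q·(S₀ − S) = 3200 m³/d × (970 − 18.2) g/m³ = 3.05×10^6 g/d = 3046 kg/d.
Net sludge production P_X = 0.1493 × 3046 = 454.6 kg VSS/d.
R_O = Q·(S₀ − S) − 1.42·P_X = 3046 − 1.42 × 454.6 = 2400 kg O₂/d.

R_O ≈ 2400 kg O₂/d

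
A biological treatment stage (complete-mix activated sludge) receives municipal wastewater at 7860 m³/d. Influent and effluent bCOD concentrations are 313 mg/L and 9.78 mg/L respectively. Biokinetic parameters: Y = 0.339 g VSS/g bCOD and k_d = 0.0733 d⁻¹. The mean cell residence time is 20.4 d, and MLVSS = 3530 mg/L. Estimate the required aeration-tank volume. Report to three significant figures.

V ≈ 1870 m³

Rearranging the biomass balance for a CMAS with decay, V = Y·Q·ΔS·θ_c / [X·(1+k_d θ_c)] = 0.339 × 7860 × (313 − 9.78) × 20.4 / [3530 × (1 + 0.0733 × 20.4)] = 1.65×10^7 / 8808 = 1871 m³.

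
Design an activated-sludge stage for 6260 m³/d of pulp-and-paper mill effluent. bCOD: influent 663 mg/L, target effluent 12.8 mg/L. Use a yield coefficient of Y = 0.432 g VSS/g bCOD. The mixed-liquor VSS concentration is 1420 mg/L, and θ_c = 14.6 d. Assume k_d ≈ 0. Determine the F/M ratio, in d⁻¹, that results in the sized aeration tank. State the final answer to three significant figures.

Biomass mass balance (decay neglected): V·X = Y·Q·(S₀ − S)·θ_c, so V = 0.432 × 6260 × (663 − 12.8) × 14.6 / 1420 = 18079 m³.
F/M = applied load / biomass = Q·S₀/(V·X) = 6260 × 663 / (18079 × 1420) = 0.1617 d⁻¹.

F/M ≈ 0.162 d⁻¹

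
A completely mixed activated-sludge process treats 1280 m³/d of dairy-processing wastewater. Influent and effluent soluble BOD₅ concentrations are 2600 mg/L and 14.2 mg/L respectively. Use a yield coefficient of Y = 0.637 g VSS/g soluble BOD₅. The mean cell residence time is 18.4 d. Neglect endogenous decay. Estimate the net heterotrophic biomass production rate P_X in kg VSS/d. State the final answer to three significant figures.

P_X ≈ 2110 kg VSS/d

Since k_d ≈ 0, Y_obs = Y = 0.637 g VSS/g soluble BOD₅.
Substrate removed = Q·(S₀ − S) = 1280 m³/d × (2600 − 14.2) g/m³ = 3.31×10^6 g/d = 3310 kg/d.
So the net sludge growth is P_X = 0.6370 × 3310 = 2108 kg VSS/d.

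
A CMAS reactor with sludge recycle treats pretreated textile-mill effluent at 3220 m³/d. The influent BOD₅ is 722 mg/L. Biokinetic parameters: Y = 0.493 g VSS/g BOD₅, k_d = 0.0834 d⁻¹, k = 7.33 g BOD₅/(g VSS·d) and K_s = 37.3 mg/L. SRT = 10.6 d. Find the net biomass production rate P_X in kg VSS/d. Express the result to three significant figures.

Effluent substrate depends only on kinetics and SRT: S = K_s(1 + k_d θ_c) / [θ_c(Yk − k_d) − 1] = 37.3 × (1 + 0.0834 × 10.6) / [10.6 × (0.493 × 7.33 − 0.0834) − 1] = 70.27 / 36.42 = 1.930 mg/L.
Correct the yield for decay: Y_obs = Y/(1 + k_d θ_c) = 0.493 / (1 + 0.0834 × 10.6) = 0.493 / 1.884 = 0.2617.
ΔS = 722 − 1.93 = 720.1 mg/L, so the substrate removal rate is 3220 × 720.1/1000 = 2319 kg BOD₅/d.
So the net sludge growth is P_X = 0.2617 × 2319 = 606.7 kg VSS/d.

P_X ≈ 607 kg VSS/d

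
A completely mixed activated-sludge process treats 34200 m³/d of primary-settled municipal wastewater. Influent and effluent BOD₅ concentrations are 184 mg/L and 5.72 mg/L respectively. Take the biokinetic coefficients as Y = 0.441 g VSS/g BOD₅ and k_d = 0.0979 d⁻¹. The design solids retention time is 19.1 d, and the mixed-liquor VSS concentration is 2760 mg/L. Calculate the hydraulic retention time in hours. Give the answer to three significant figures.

τ ≈ 4.55 h

Steady-state biomass mass balance: V·X·(1 + k_d·θ_c) = Y·Q·(S₀ − S)·θ_c, so V = 0.441 × 34200 × (184 − 5.72) × 19.1 / [2760 × (1 + 0.0979 × 19.1)] = 5.14×10^7 / 7921 = 6484 m³.
Hydraulic retention time τ = V/Q = 6484 / 34200 = 0.1896 d = 4.550 h.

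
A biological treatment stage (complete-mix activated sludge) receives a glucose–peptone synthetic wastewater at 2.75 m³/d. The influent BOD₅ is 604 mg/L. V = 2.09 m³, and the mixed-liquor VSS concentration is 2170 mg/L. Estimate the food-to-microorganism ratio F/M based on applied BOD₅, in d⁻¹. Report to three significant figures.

F/M ≈ 0.366 d⁻¹

Food-to-microorganism ratio F/M = Q S₀ / (V X) = 2.75 × 604 / (2.090 × 2170) = 0.3662 d⁻¹.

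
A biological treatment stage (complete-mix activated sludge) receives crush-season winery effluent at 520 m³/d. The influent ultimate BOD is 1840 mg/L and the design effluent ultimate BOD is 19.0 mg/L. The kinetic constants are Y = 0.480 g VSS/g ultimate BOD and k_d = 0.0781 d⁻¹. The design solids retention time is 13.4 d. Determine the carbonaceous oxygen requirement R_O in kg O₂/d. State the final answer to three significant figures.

R_O ≈ 632 kg O₂/d

Observed yield with endogenous decay: Y_obs = Y / (1 + k_d·θ_c) = 0.480 / (1 + 0.0781 × 13.4) = 0.480 / 2.047 = 0.2345 g VSS/g ultimate BOD.
Q·(S₀ − S) = 520 × (1840 − 19.0) × 10⁻³ = 946.9 kg/d removed.
Biomass synthesised: P_X = Y_obs × 946.9 = 222.1 kg VSS/d.
Carbonaceous O₂ demand = substrate oxidised − cell-mass equivalent = 946.9 − 1.42 × 222.1 = 631.5 kg O₂/d.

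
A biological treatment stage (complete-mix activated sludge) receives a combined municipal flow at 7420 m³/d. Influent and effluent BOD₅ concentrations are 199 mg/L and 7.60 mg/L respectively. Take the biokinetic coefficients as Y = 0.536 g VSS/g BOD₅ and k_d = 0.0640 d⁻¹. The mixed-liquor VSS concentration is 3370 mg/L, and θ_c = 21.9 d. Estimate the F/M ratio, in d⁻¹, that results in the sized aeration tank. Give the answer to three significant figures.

Steady-state biomass mass balance: V·X·(1 + k_d·θ_c) = Y·Q·(S₀ − S)·θ_c, so V = 0.536 × 7420 × (199 − 7.60) × 21.9 / [3370 × (1 + 0.0640 × 21.9)] = 1.67×10^7 / 8093 = 2060 m³.
Food-to-microorganism ratio F/M = Q S₀ / (V X) = 7420 × 199 / (2060 × 3370) = 0.2127 d⁻¹.

F/M ≈ 0.213 d⁻¹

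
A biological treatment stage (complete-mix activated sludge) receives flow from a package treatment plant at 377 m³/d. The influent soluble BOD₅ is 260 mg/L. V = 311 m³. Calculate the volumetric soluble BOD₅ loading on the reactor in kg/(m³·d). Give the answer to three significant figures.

L_v ≈ 0.315 kg soluble BOD₅/(m³·d)

Volumetric loading L_v = Q·S₀ / V = 377 × 260 g/m³ / 311.0 m³ = 315.2 g/(m³·d) = 0.3152 kg soluble BOD₅/(m³·d).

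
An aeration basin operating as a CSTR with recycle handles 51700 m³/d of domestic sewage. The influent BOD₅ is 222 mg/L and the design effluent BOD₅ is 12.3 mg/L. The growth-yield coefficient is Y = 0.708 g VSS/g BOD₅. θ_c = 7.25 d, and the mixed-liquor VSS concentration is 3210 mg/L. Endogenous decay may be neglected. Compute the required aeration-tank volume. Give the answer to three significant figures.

V ≈ 17300 m³

V·X = Y·Q·ΔS·θ_c gives V = 0.708 × 51700 × (222 − 12.3) × 7.25 / 3210 = 17336 m³.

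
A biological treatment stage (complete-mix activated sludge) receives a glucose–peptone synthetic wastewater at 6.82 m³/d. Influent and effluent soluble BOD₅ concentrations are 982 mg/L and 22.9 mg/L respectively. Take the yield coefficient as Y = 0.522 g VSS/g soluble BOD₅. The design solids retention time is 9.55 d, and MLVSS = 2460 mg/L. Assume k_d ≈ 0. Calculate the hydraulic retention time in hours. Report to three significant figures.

τ ≈ 46.6 h

With k_d = 0 the design equation reduces to V = Y Q (S₀−S) θ_c / X = 0.522 × 6.82 × (982 − 22.9) × 9.55 / 2460 = 13.26 m³.
Hydraulic retention time τ = V/Q = 13.26 / 6.82 = 1.944 d = 46.65 h.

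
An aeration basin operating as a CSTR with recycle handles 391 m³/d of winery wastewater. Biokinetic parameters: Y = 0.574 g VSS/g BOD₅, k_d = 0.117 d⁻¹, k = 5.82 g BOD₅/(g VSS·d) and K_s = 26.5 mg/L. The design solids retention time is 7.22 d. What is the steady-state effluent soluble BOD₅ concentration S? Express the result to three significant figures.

From the Monod/SRT balance for a CMAS, S = K_s·(1+k_d θ_c)/[θ_c·(Y k − k_d) − 1] = 26.5 × (1 + 0.117 × 7.22) / [7.22 × (0.574 × 5.82 − 0.117) − 1] = 48.89 / 22.27 = 2.195 mg/L.

S ≈ 2.19 mg/L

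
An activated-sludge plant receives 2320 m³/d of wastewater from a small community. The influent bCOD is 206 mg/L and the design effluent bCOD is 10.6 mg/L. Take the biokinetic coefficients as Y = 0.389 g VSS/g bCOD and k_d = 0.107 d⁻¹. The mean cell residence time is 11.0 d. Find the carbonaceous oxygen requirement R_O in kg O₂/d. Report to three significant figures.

R_O ≈ 338 kg O₂/d

Observed yield with endogenous decay: Y_obs = Y / (1 + k_d·θ_c) = 0.389 / (1 + 0.107 × 11.0) = 0.389 / 2.177 = 0.1787 g VSS/g bCOD.
Mass of bCOD removed per day: Q(S₀ − S) = 2320 × 195.4 g/m³ = 453.3 kg/d.
Net sludge production P_X = 0.1787 × 453.3 = 81.00 kg VSS/d.
Carbonaceous O₂ demand = substrate oxidised − cell-mass equivalent = 453.3 − 1.42 × 81.00 = 338.3 kg O₂/d.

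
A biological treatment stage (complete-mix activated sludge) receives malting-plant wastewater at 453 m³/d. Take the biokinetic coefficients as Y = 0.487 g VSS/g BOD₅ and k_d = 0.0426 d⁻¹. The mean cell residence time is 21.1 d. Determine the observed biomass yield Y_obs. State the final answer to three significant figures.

Y_obs ≈ 0.256 g VSS/g BOD₅

Correct the yield for decay: Y_obs = Y/(1 + k_d θ_c) = 0.487 / (1 + 0.0426 × 21.1) = 0.487 / 1.899 = 0.2565.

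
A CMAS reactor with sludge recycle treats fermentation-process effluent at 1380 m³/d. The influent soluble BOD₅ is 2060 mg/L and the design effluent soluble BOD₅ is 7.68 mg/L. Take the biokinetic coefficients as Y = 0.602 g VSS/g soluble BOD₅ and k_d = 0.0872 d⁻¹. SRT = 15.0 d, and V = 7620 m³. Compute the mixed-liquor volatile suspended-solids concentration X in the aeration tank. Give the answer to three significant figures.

X ≈ 1450 mg/L

Solving the biomass balance for X: X = Y Q (S₀−S) θ_c / [V (1+k_d θ_c)] = 0.602 × 1380 × (2060 − 7.68) × 15.0 / [7620 × (1 + 0.0872 × 15.0)] = 1454 mg/L.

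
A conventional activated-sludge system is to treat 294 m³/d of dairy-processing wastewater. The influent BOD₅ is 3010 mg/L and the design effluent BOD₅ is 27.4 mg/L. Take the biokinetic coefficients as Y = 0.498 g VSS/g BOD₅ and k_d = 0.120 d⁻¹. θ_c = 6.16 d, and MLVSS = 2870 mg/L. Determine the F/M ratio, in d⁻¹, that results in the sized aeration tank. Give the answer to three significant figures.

Rearranging the biomass balance for a CMAS with decay, V = Y·Q·ΔS·θ_c / [X·(1+k_d θ_c)] = 0.498 × 294 × (3010 − 27.4) × 6.16 / [2870 × (1 + 0.120 × 6.16)] = 2.69×10^6 / 4992 = 538.9 m³.
Food-to-microorganism ratio F/M = Q S₀ / (V X) = 294 × 3010 / (538.9 × 2870) = 0.5722 d⁻¹.

F/M ≈ 0.572 d⁻¹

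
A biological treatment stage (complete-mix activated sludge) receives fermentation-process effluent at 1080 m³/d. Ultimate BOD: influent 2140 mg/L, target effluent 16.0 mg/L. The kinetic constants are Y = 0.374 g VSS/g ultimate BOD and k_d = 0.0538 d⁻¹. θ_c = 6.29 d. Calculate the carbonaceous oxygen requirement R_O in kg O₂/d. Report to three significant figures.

R_O ≈ 1380 kg O₂/d

The observed yield is Y_obs = Y/(1 + k_d·θ_c) = 0.374 / (1 + 0.0538 × 6.29) = 0.374 / 1.338 = 0.2794 g VSS per g ultimate BOD removed.
Substrate removed = Q·(S₀ − S) = 1080 m³/d × (2140 − 16.0) g/m³ = 2.29×10^6 g/d = 2294 kg/d.
P_X = Y_obs·Q·(S₀ − S) = 0.2794 × 2294 = 641.0 kg VSS/d.
R_O = Q·ΔS − 1.42 P_X = 2294 − 910.2 = 1384 kg O₂/d.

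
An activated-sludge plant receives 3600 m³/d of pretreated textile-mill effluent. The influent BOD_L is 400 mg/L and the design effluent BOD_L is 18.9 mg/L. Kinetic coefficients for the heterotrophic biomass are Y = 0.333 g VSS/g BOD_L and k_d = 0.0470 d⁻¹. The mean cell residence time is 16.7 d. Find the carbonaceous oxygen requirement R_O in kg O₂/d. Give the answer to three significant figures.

Correct the yield for decay: Y_obs = Y/(1 + k_d θ_c) = 0.333 / (1 + 0.0470 × 16.7) = 0.333 / 1.785 = 0.1866.
Q·(S₀ − S) = 3600 × (400 − 18.9) × 10⁻³ = 1372 kg/d removed.
Biomass synthesised: P_X = Y_obs × 1372 = 256.0 kg VSS/d.
R_O = Q·ΔS − 1.42 P_X = 1372 − 363.5 = 1008 kg O₂/d.

R_O ≈ 1010 kg O₂/d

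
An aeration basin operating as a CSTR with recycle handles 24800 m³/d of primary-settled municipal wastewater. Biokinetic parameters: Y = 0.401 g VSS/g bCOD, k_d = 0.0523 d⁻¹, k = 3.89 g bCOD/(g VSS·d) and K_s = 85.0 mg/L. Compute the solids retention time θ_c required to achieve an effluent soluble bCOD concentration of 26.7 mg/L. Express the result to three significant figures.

θ_c ≈ 3.12 d

At the target effluent, Y k S/(K_s+S) = 0.401×3.89×26.7/111.7 = 0.3729 d⁻¹.
Then 1/θ_c = μ − k_d = 0.3729 − 0.0523 = 0.3206 d⁻¹, giving θ_c = 3.119 d.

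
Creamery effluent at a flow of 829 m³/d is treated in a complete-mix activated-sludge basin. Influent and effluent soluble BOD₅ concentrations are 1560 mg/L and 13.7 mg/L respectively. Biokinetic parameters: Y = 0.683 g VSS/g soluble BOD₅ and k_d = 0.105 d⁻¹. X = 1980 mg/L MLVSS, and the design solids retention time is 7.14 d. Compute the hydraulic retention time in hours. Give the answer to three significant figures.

τ ≈ 52.2 h

Rearranging the biomass balance for a CMAS with decay, V = Y·Q·ΔS·θ_c / [X·(1+k_d θ_c)] = 0.683 × 829 × (1560 − 13.7) × 7.14 / [1980 × (1 + 0.105 × 7.14)] = 6.25×10^6 / 3464 = 1804 m³.
τ = V/Q = 1804/829 = 2.177 d, or 52.24 h.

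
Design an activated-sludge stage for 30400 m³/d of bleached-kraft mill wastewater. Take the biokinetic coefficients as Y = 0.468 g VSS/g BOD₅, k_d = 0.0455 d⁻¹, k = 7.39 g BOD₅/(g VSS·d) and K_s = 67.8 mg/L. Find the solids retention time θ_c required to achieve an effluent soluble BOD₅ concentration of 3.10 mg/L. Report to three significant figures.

θ_c ≈ 9.46 d

At the target effluent, Y k S/(K_s+S) = 0.468×7.39×3.10/70.90 = 0.1512 d⁻¹.
θ_c = 1/(μ − k_d) = 1/(0.1512 − 0.0455) = 1/0.1057 = 9.459 d.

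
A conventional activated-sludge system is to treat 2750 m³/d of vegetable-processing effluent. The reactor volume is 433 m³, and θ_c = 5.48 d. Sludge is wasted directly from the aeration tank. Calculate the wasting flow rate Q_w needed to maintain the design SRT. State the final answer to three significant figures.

Q_w ≈ 79.0 m³/d

With mixed-liquor wasting, θ_c = V/Q_w, so Q_w = V/θ_c = 433.0/5.48 = 79.01 m³/d.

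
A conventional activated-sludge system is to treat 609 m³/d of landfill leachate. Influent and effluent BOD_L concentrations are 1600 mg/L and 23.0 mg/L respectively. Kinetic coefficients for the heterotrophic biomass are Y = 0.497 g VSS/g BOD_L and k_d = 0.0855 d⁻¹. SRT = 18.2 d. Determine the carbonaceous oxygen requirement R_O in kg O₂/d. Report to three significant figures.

Y_obs = Y / (1 + k_d θ_c) = 0.497 / (1 + 0.0855 × 18.2) = 0.497 / 2.556 = 0.1944.
ΔS = 1600 − 23.0 = 1577 mg/L, so the substrate removal rate is 609 × 1577/1000 = 960.4 kg BOD_L/d.
Net sludge production P_X = 0.1944 × 960.4 = 186.7 kg VSS/d.
R_O = Q·ΔS − 1.42 P_X = 960.4 − 265.2 = 695.2 kg O₂/d.

R_O ≈ 695 kg O₂/d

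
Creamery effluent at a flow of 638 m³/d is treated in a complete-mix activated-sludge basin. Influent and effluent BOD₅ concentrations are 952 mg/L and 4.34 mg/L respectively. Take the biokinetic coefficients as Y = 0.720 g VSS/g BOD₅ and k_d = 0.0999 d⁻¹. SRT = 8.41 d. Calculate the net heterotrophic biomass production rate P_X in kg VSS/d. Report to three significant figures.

Observed yield with endogenous decay: Y_obs = Y / (1 + k_d·θ_c) = 0.720 / (1 + 0.0999 × 8.41) = 0.720 / 1.840 = 0.3913 g VSS/g BOD₅.
ΔS = 952 − 4.34 = 947.7 mg/L, so the substrate removal rate is 638 × 947.7/1000 = 604.6 kg BOD₅/d.
P_X = Y_obs · Q(S₀ − S) = 0.3913 × 604.6 = 236.6 kg VSS/d.

P_X ≈ 237 kg VSS/d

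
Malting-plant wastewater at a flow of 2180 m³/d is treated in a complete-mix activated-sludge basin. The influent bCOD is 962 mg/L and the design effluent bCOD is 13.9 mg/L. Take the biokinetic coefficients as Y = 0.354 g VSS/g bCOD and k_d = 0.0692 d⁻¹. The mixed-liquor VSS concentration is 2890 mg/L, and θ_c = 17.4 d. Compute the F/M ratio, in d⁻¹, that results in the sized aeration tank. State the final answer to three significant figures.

From the SRT design equation V = Y Q (S₀−S) θ_c / [X (1 + k_d θ_c)] = 0.354 × 2180 × (962 − 13.9) × 17.4 / [2890 × (1 + 0.0692 × 17.4)] = 1.27×10^7 / 6370 = 1999 m³.
Food-to-microorganism ratio F/M = Q S₀ / (V X) = 2180 × 962 / (1999 × 2890) = 0.3631 d⁻¹.

F/M ≈ 0.363 d⁻¹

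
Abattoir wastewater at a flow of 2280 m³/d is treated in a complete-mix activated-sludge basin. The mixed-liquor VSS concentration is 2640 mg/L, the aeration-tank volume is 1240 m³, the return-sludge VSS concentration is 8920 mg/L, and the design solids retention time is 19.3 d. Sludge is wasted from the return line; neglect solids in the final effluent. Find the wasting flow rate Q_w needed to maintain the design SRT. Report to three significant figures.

Q_w ≈ 19.0 m³/d

Q_w = (V·X)/(θ_c X_r) = 1240 × 2640 / (19.3 × 8920) = 19.02 m³/d.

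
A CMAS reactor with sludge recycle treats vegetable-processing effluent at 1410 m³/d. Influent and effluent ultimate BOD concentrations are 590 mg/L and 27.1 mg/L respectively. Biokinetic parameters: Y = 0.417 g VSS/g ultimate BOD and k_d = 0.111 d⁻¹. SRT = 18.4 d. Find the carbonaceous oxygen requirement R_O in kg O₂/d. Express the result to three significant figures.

R_O ≈ 639 kg O₂/d

Y_obs = Y / (1 + k_d θ_c) = 0.417 / (1 + 0.111 × 18.4) = 0.417 / 3.042 = 0.1371.
Mass of ultimate BOD removed per day: Q(S₀ − S) = 1410 × 562.9 g/m³ = 793.7 kg/d.
Net sludge production P_X = 0.1371 × 793.7 = 108.8 kg VSS/d.
R_O = Q·ΔS − 1.42 P_X = 793.7 − 154.5 = 639.2 kg O₂/d.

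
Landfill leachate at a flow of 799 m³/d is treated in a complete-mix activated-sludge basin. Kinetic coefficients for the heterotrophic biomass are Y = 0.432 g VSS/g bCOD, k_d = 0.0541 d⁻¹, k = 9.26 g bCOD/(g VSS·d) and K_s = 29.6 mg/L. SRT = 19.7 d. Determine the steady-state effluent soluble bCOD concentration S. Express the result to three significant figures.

From the Monod/SRT balance for a CMAS, S = K_s·(1+k_d θ_c)/[θ_c·(Y k − k_d) − 1] = 29.6 × (1 + 0.0541 × 19.7) / [19.7 × (0.432 × 9.26 − 0.0541) − 1] = 61.15 / 76.74 = 0.7968 mg/L.

S ≈ 0.797 mg/L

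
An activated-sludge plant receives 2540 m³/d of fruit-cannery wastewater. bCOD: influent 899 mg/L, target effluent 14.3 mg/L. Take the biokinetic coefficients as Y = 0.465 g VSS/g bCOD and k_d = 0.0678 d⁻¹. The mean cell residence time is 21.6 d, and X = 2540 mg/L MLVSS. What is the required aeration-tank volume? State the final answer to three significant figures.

Rearranging the biomass balance for a CMAS with decay, V = Y·Q·ΔS·θ_c / [X·(1+k_d θ_c)] = 0.465 × 2540 × (899 − 14.3) × 21.6 / [2540 × (1 + 0.0678 × 21.6)] = 2.26×10^7 / 6260 = 3606 m³.

V ≈ 3610 m³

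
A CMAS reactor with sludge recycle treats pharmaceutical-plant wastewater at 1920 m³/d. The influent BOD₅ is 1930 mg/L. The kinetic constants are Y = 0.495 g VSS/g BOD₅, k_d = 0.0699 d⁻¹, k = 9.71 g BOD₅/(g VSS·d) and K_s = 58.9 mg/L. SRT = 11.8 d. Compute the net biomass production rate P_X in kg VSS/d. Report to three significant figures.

Effluent substrate depends only on kinetics and SRT: S = K_s(1 + k_d θ_c) / [θ_c(Yk − k_d) − 1] = 58.9 × (1 + 0.0699 × 11.8) / [11.8 × (0.495 × 9.71 − 0.0699) − 1] = 107.5 / 54.89 = 1.958 mg/L.
Y_obs = Y / (1 + k_d θ_c) = 0.495 / (1 + 0.0699 × 11.8) = 0.495 / 1.825 = 0.2713.
Substrate removed = Q·(S₀ − S) = 1920 m³/d × (1930 − 1.96) g/m³ = 3.7×10^6 g/d = 3702 kg/d.
So the net sludge growth is P_X = 0.2713 × 3702 = 1004 kg VSS/d.

P_X ≈ 1000 kg VSS/d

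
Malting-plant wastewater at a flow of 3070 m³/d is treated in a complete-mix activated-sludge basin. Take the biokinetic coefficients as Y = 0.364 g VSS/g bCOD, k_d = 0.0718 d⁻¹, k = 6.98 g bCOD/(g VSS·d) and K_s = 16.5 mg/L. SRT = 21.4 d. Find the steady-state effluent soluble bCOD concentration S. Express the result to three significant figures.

S ≈ 0.807 mg/L

For a completely mixed reactor with recycle the Lawrence–McCarty relation gives S = K_s·(1 + k_d·θ_c) / [θ_c·(Y·k − k_d) − 1] = 16.5 × (1 + 0.0718 × 21.4) / [21.4 × (0.364 × 6.98 − 0.0718) − 1] = 41.85 / 51.83 = 0.8074 mg/L.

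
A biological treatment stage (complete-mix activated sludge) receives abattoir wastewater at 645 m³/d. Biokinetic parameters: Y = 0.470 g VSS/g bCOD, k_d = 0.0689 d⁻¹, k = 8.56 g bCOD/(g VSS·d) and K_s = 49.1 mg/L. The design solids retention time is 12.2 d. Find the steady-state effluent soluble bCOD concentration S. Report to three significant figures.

Effluent substrate depends only on kinetics and SRT: S = K_s(1 + k_d θ_c) / [θ_c(Yk − k_d) − 1] = 49.1 × (1 + 0.0689 × 12.2) / [12.2 × (0.470 × 8.56 − 0.0689) − 1] = 90.37 / 47.24 = 1.913 mg/L.

S ≈ 1.91 mg/L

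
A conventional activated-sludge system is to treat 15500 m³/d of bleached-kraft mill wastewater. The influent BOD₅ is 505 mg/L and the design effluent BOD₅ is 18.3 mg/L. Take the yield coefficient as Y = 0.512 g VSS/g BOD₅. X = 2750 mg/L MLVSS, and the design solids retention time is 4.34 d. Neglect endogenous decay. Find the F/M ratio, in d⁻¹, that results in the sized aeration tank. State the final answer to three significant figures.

F/M ≈ 0.467 d⁻¹

V·X = Y·Q·ΔS·θ_c gives V = 0.512 × 15500 × (505 − 18.3) × 4.34 / 2750 = 6096 m³.
F/M = applied load / biomass = Q·S₀/(V·X) = 15500 × 505 / (6096 × 2750) = 0.4669 d⁻¹.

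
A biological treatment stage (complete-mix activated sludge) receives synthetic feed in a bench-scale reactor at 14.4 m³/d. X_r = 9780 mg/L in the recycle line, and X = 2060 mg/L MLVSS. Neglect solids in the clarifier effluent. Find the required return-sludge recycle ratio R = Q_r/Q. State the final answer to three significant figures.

Solids balance on the clarifier gives (1+R)X = R·X_r, so R = X/(X_r − X) = 2060 / (9780 − 2060) = 0.2668.

R ≈ 0.267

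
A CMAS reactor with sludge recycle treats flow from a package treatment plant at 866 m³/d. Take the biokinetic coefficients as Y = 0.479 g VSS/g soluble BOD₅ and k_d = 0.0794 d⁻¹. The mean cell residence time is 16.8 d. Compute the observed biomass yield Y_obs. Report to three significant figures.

Y_obs ≈ 0.205 g VSS/g soluble BOD₅

Observed yield with endogenous decay: Y_obs = Y / (1 + k_d·θ_c) = 0.479 / (1 + 0.0794 × 16.8) = 0.479 / 2.334 = 0.2052 g VSS/g soluble BOD₅.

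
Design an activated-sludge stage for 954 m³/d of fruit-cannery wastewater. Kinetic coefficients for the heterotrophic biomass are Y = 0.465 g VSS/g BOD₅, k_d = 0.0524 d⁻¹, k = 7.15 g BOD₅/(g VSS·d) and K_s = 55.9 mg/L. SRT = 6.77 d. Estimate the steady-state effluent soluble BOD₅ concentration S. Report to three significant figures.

Effluent substrate depends only on kinetics and SRT: S = K_s(1 + k_d θ_c) / [θ_c(Yk − k_d) − 1] = 55.9 × (1 + 0.0524 × 6.77) / [6.77 × (0.465 × 7.15 − 0.0524) − 1] = 75.73 / 21.15 = 3.580 mg/L.

S ≈ 3.58 mg/L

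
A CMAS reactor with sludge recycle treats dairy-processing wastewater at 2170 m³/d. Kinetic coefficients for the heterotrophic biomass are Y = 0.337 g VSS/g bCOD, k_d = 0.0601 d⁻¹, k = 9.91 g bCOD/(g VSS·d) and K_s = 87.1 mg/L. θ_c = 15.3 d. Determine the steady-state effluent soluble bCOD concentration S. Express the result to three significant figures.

From the Monod/SRT balance for a CMAS, S = K_s·(1+k_d θ_c)/[θ_c·(Y k − k_d) − 1] = 87.1 × (1 + 0.0601 × 15.3) / [15.3 × (0.337 × 9.91 − 0.0601) − 1] = 167.2 / 49.18 = 3.400 mg/L.

S ≈ 3.40 mg/L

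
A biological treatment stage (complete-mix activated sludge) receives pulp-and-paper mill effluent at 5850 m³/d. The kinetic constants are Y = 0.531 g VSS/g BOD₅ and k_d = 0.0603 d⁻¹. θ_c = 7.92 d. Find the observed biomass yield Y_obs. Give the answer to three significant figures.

Correct the yield for decay: Y_obs = Y/(1 + k_d θ_c) = 0.531 / (1 + 0.0603 × 7.92) = 0.531 / 1.478 = 0.3594.

Y_obs ≈ 0.359 g VSS/g BOD₅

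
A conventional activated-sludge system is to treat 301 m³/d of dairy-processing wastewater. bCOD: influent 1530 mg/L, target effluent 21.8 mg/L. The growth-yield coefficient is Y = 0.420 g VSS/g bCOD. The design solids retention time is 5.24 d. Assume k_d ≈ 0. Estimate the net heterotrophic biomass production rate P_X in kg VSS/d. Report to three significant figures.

With endogenous decay neglected, the observed yield equals the true yield: Y_obs = Y = 0.420 g VSS/g bCOD.
Q·(S₀ − S) = 301 × (1530 − 21.8) × 10⁻³ = 454.0 kg/d removed.
Net biomass production P_X = Y_obs × Q·(S₀ − S) = 0.4200 × 454.0 = 190.7 kg VSS/d.

P_X ≈ 191 kg VSS/d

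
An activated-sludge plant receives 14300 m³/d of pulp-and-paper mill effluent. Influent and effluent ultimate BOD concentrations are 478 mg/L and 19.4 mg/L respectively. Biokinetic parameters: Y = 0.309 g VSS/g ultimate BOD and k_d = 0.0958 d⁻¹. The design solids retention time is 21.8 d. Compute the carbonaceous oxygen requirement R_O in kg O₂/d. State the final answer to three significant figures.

Observed yield with endogenous decay: Y_obs = Y / (1 + k_d·θ_c) = 0.309 / (1 + 0.0958 × 21.8) = 0.309 / 3.088 = 0.1001 g VSS/g ultimate BOD.
Mass of ultimate BOD removed per day: Q(S₀ − S) = 14300 × 458.6 g/m³ = 6558 kg/d.
Biomass synthesised: P_X = Y_obs × 6558 = 656.1 kg VSS/d.
R_O = Q·(S₀ − S) − 1.42·P_X = 6558 − 1.42 × 656.1 = 5626 kg O₂/d.

R_O ≈ 5630 kg O₂/d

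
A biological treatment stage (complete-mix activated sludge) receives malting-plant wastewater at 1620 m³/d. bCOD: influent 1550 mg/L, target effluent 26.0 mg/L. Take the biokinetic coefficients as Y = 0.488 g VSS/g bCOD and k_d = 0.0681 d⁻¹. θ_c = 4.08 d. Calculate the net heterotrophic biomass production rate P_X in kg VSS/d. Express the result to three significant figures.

P_X ≈ 943 kg VSS/d

Y_obs = Y / (1 + k_d θ_c) = 0.488 / (1 + 0.0681 × 4.08) = 0.488 / 1.278 = 0.3819.
ΔS = 1550 − 26.0 = 1524 mg/L, so the substrate removal rate is 1620 × 1524/1000 = 2469 kg bCOD/d.
Net biomass production P_X = Y_obs × Q·(S₀ − S) = 0.3819 × 2469 = 942.8 kg VSS/d.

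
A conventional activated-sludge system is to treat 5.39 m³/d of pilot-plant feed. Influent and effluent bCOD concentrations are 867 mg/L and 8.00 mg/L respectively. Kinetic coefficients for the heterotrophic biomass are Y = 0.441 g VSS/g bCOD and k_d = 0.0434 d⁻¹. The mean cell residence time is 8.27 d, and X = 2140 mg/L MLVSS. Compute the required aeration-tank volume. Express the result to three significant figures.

Steady-state biomass mass balance: V·X·(1 + k_d·θ_c) = Y·Q·(S₀ − S)·θ_c, so V = 0.441 × 5.39 × (867 − 8.00) × 8.27 / [2140 × (1 + 0.0434 × 8.27)] = 1.69×10^4 / 2908 = 5.807 m³.

V ≈ 5.81 m³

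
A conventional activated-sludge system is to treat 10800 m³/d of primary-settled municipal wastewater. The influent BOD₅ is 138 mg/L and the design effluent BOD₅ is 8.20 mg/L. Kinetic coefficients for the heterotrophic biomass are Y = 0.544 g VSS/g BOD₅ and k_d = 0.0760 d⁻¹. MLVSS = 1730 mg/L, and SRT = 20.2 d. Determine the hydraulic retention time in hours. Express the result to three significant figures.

τ ≈ 7.81 h

From the SRT design equation V = Y Q (S₀−S) θ_c / [X (1 + k_d θ_c)] = 0.544 × 10800 × (138 − 8.20) × 20.2 / [1730 × (1 + 0.0760 × 20.2)] = 1.54×10^7 / 4386 = 3512 m³.
τ = V/Q = 3512/10800 = 0.3252 d, or 7.805 h.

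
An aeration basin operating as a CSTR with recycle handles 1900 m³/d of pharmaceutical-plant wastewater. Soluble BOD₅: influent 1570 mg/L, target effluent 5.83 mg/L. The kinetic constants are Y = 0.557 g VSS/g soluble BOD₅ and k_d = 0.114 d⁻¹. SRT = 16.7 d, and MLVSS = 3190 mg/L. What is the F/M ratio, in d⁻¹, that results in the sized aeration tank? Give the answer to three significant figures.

Steady-state biomass mass balance: V·X·(1 + k_d·θ_c) = Y·Q·(S₀ − S)·θ_c, so V = 0.557 × 1900 × (1570 − 5.83) × 16.7 / [3190 × (1 + 0.114 × 16.7)] = 2.76×10^7 / 9263 = 2984 m³.
F/M = applied load / biomass = Q·S₀/(V·X) = 1900 × 1570 / (2984 × 3190) = 0.3133 d⁻¹.

F/M ≈ 0.313 d⁻¹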